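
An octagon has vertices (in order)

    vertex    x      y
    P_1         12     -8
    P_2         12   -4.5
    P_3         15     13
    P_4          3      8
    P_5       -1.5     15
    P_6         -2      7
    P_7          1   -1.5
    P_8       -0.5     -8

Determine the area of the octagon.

Apply the surveyor's formula: 2A = Σ (x_i·y_{i+1} − x_{i+1}·y_i), indices taken mod 8.
P_1→P_2: (12)(-4.5) − (12)(-8) = 42
P_2→P_3: (12)(13) − (15)(-4.5) = 223.5
P_3→P_4: (15)(8) − (3)(13) = 81
P_4→P_5: (3)(15) − (-1.5)(8) = 57
P_5→P_6: (-1.5)(7) − (-2)(15) = 19.5
P_6→P_7: (-2)(-1.5) − (1)(7) = -4
P_7→P_8: (1)(-8) − (-0.5)(-1.5) = -8.75
P_8→P_1: (-0.5)(-8) − (12)(-8) = 100
Σ = 510.25
Area = |Σ|/2 = 255.125.

255.125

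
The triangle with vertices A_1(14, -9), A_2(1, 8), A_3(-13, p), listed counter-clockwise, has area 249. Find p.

The doubled signed area Σ (x_i y_{i+1} − x_{i+1} y_i) is linear in p.
With p=0 it equals 342; the coefficient of p is -13 (from the two edges through A_3).
So -13·p + 342 = 2·249 = 498 ⇒ p = -12.

-12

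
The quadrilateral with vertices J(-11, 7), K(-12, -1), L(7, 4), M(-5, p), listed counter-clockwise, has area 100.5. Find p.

9

Write out the shoelace sum; only the two edges meeting at M involve p:
2·Area = [(7·p − (-5)·4) + ((-5)·7 − (-11)·p)] + 54
       = 18·p + 39 = 201
⇒ p = 9.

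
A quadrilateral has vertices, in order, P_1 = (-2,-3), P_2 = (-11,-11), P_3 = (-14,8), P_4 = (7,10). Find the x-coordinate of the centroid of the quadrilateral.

Apply the surveyor's formula. First the cross-terms c_i = x_i·y_{i+1} − x_{i+1}·y_i:
  -11, -242, -196, -1  ⇒  2A = -450, A = -225.
Then Σ (x_i + x_{i+1})·c_i = 7560, so x̄ = 7560 / (6·(-225)) = -5.6.

-5.6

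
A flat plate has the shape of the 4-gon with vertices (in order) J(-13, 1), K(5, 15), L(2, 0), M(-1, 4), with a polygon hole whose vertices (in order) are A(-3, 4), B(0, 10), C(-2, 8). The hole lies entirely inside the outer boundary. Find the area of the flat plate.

82.5

Outer boundary:
Apply the shoelace (surveyor's) formula: 2A = Σ (x_i·y_{i+1} − x_{i+1}·y_i), indices taken mod 4.
J→K: (-13)(15) − (5)(1) = -200
K→L: (5)(0) − (2)(15) = -30
L→M: (2)(4) − (-1)(0) = 8
M→J: (-1)(1) − (-13)(4) = 51
Σ = -171
Area = |Σ|/2 = 85.5.
Hole:
Apply Gauss's area formula: 2A = Σ (x_i·y_{i+1} − x_{i+1}·y_i), indices taken mod 3.
Σ = (-30) + (20) + (16) = 6
Area = |Σ|/2 = 3.
Net area = 85.5 − 3 = 82.5.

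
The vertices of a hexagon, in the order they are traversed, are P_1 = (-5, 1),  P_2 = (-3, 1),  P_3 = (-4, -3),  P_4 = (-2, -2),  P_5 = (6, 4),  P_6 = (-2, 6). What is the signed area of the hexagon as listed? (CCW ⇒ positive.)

44.5

Apply the shoelace (surveyor's) formula: 2A = Σ (x_i·y_{i+1} − x_{i+1}·y_i), indices taken mod 6.
Σ = (-2) + (13) + (2) + (4) + (44) + (28) = 89
Signed area = Σ/2 = 44.5 (positive ⇒ counter-clockwise traversal).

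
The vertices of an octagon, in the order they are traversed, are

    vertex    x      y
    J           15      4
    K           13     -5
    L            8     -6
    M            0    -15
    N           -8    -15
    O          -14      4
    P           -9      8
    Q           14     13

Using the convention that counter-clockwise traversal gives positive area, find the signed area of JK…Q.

Apply the shoelace formula: 2A = Σ (x_i·y_{i+1} − x_{i+1}·y_i), indices taken mod 8.
Cross-terms: -127, -38, -120, -120, -242, -76, -229, -139  ⇒  Σ = -1091
Signed area = Σ/2 = -545.5 (negative ⇒ clockwise traversal).

-545.5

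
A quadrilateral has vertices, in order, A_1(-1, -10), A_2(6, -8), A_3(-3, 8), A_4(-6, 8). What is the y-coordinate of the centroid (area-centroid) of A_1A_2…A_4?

-122/69

Apply the shoelace formula. First the cross-terms c_i = x_i·y_{i+1} − x_{i+1}·y_i:
  68, 24, 24, 68  ⇒  2A = 184, A = 92.
Then Σ (y_i + y_{i+1})·c_i = -976, so ȳ = -976 / (6·92) = -122/69.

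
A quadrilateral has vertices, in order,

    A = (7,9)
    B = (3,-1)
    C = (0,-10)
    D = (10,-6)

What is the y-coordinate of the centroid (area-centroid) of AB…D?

Apply Gauss's area formula. First the cross-terms c_i = x_i·y_{i+1} − x_{i+1}·y_i:
  -34, -30, 100, 132  ⇒  2A = 168, A = 84.
Then Σ (y_i + y_{i+1})·c_i = -1146, so ȳ = -1146 / (6·84) = -191/84.

-191/84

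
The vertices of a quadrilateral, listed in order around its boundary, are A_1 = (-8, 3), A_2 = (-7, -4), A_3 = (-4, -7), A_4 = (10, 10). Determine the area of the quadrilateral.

Apply the shoelace formula: 2A = Σ (x_i·y_{i+1} − x_{i+1}·y_i), indices taken mod 4.
Σ = (53) + (33) + (30) + (110) = 226
Area = |Σ|/2 = 113.

113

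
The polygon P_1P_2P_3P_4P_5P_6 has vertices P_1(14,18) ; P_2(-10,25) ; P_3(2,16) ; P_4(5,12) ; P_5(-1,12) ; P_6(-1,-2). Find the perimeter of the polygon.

90

|P_1P_2| = √((-24)² + (7)²) = √625 = 25
|P_2P_3| = √((12)² + (-9)²) = √225 = 15
|P_3P_4| = √((3)² + (-4)²) = √25 = 5
|P_4P_5| = √((-6)² + (0)²) = √36 = 6
|P_5P_6| = √((0)² + (-14)²) = √196 = 14
|P_6P_1| = √((15)² + (20)²) = √625 = 25
Perimeter = 25 + 15 + 5 + 6 + 14 + 25 = 90.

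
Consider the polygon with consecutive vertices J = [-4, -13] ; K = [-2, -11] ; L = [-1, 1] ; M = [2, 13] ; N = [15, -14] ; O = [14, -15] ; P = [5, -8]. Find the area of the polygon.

198

Apply Gauss's area formula: 2A = Σ (x_i·y_{i+1} − x_{i+1}·y_i), indices taken mod 7.
Cross-terms: 18, -13, -15, -223, -29, -37, -97  ⇒  Σ = -396
Area = |Σ|/2 = 198.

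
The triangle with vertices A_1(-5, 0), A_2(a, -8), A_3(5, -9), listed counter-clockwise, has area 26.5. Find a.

The doubled signed area Σ (x_i y_{i+1} − x_{i+1} y_i) is linear in a.
With a=0 it equals 35; the coefficient of a is -9 (from the two edges through A_2).
So -9·a + 35 = 2·26.5 = 53 ⇒ a = -2.

-2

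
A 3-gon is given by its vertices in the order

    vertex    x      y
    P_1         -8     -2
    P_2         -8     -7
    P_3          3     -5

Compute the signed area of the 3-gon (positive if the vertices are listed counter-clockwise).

Σ = (40) + (61) + (-46) = 55
Signed area = Σ/2 = 27.5 (positive ⇒ counter-clockwise traversal).

27.5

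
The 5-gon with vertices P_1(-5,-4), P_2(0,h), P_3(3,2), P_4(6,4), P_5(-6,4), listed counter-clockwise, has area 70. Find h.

The doubled signed area Σ (x_i y_{i+1} − x_{i+1} y_i) is linear in h.
With h=0 it equals 92; the coefficient of h is -8 (from the two edges through P_2).
So -8·h + 92 = 2·70 = 140 ⇒ h = -6.

-6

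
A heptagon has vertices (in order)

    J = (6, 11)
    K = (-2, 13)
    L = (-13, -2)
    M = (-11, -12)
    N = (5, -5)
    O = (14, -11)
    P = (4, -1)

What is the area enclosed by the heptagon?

308.5

Apply the surveyor's formula: 2A = Σ (x_i·y_{i+1} − x_{i+1}·y_i), indices taken mod 7.
Σ = (100) + (173) + (134) + (115) + (15) + (30) + (50) = 617
Area = |Σ|/2 = 308.5.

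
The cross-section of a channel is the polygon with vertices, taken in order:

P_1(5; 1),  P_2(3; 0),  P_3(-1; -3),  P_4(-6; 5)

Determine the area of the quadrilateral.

Apply Gauss's area formula: 2A = Σ (x_i·y_{i+1} − x_{i+1}·y_i), indices taken mod 4.
Σ = (-3) + (-9) + (-23) + (-31) = -66
Area = |Σ|/2 = 33.

33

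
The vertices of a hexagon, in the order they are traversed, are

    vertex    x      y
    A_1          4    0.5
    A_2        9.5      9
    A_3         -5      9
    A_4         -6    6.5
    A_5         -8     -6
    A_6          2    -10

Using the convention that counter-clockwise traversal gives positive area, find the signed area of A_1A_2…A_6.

Apply Gauss's area formula: 2A = Σ (x_i·y_{i+1} − x_{i+1}·y_i), indices taken mod 6.
A_1→A_2: (4)(9) − (9.5)(0.5) = 31.25
A_2→A_3: (9.5)(9) − (-5)(9) = 130.5
A_3→A_4: (-5)(6.5) − (-6)(9) = 21.5
A_4→A_5: (-6)(-6) − (-8)(6.5) = 88
A_5→A_6: (-8)(-10) − (2)(-6) = 92
A_6→A_1: (2)(0.5) − (4)(-10) = 41
Σ = 404.25
Signed area = Σ/2 = 202.125 (positive ⇒ counter-clockwise traversal).

202.125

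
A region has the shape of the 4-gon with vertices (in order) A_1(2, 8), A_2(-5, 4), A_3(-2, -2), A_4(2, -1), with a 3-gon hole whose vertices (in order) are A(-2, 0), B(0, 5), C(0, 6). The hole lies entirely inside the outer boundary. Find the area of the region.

44

Outer boundary:
Apply the shoelace (surveyor's) formula: 2A = Σ (x_i·y_{i+1} − x_{i+1}·y_i), indices taken mod 4.
Σ = (48) + (18) + (6) + (18) = 90
Area = |Σ|/2 = 45.
Hole:
A→B: (-2)(5) − (0)(0) = -10
B→C: (0)(6) − (0)(5) = 0
C→A: (0)(0) − (-2)(6) = 12
Σ = 2
Area = |Σ|/2 = 1.
Net area = 45 − 1 = 44.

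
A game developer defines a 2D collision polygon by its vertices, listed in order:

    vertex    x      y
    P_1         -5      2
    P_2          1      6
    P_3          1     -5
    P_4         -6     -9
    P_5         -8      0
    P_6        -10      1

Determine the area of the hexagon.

Apply the shoelace (surveyor's) formula: 2A = Σ (x_i·y_{i+1} − x_{i+1}·y_i), indices taken mod 6.
Σ = (-32) + (-11) + (-39) + (-72) + (-8) + (-15) = -177
Area = |Σ|/2 = 88.5.

88.5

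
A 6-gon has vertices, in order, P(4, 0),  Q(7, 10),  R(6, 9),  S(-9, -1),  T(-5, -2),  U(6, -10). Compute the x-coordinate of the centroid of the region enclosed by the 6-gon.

178/233

Apply the shoelace (surveyor's) formula. First the cross-terms c_i = x_i·y_{i+1} − x_{i+1}·y_i:
  40, 3, 75, 13, 62, 40  ⇒  2A = 233, A = 116.5.
Then Σ (x_i + x_{i+1})·c_i = 534, so x̄ = 534 / (6·116.5) = 178/233.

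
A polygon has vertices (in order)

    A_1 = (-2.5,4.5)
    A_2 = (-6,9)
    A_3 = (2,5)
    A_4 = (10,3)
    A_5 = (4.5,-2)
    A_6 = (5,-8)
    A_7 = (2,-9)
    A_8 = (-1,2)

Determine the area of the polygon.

90.25

Σ = (4.5) + (-48) + (-44) + (-33.5) + (-26) + (-29) + (-5) + (0.5) = -180.5
Area = |Σ|/2 = 90.25.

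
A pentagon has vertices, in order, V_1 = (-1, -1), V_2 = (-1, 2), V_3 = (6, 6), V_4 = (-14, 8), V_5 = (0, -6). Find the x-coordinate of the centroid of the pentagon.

Apply the shoelace formula. First the cross-terms c_i = x_i·y_{i+1} − x_{i+1}·y_i:
  -3, -18, 132, 84, -6  ⇒  2A = 189, A = 94.5.
Then Σ (x_i + x_{i+1})·c_i = -2310, so x̄ = -2310 / (6·94.5) = -110/27.

-110/27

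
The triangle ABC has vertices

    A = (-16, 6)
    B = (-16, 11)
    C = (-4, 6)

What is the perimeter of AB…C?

|AB| = √((0)² + (5)²) = √25 = 5
|BC| = √((12)² + (-5)²) = √169 = 13
|CA| = √((-12)² + (0)²) = √144 = 12
Perimeter = 5 + 13 + 12 = 30.

30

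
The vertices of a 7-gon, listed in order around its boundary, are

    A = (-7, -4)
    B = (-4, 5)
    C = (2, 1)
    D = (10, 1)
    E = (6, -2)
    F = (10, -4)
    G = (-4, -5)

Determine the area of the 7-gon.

Apply the surveyor's formula: 2A = Σ (x_i·y_{i+1} − x_{i+1}·y_i), indices taken mod 7.
Cross-terms: -51, -14, -8, -26, -4, -66, -19  ⇒  Σ = -188
Area = |Σ|/2 = 94.

94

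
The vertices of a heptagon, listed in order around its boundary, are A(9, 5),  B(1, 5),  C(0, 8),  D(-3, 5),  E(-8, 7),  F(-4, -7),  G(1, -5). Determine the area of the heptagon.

Σ = (40) + (8) + (24) + (19) + (84) + (27) + (50) = 252
Area = |Σ|/2 = 126.

126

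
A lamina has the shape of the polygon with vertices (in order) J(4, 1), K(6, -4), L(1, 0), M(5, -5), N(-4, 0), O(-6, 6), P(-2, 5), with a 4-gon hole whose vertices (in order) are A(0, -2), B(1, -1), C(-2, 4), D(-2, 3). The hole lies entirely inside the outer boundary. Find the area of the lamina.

Outer boundary:
Apply the surveyor's formula: 2A = Σ (x_i·y_{i+1} − x_{i+1}·y_i), indices taken mod 7.
J→K: (4)(-4) − (6)(1) = -22
K→L: (6)(0) − (1)(-4) = 4
L→M: (1)(-5) − (5)(0) = -5
M→N: (5)(0) − (-4)(-5) = -20
N→O: (-4)(6) − (-6)(0) = -24
O→P: (-6)(5) − (-2)(6) = -18
P→J: (-2)(1) − (4)(5) = -22
Σ = -107
Area = |Σ|/2 = 53.5.
Hole:
Apply the shoelace (surveyor's) formula: 2A = Σ (x_i·y_{i+1} − x_{i+1}·y_i), indices taken mod 4.
Σ = (2) + (2) + (2) + (4) = 10
Area = |Σ|/2 = 5.
Net area = 53.5 − 5 = 48.5.

48.5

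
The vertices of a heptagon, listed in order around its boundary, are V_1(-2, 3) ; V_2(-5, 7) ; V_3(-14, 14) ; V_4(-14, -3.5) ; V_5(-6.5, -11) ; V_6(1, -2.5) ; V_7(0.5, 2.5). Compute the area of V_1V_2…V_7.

Apply Gauss's area formula: 2A = Σ (x_i·y_{i+1} − x_{i+1}·y_i), indices taken mod 7.
Σ = (1) + (28) + (245) + (131.25) + (27.25) + (3.75) + (6.5) = 442.75
Area = |Σ|/2 = 221.375.

221.375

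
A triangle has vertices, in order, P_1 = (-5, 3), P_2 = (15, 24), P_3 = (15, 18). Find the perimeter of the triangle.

60

|P_1P_2| = √((20)² + (21)²) = √841 = 29
|P_2P_3| = √((0)² + (-6)²) = √36 = 6
|P_3P_1| = √((-20)² + (-15)²) = √625 = 25
Perimeter = 29 + 6 + 25 = 60.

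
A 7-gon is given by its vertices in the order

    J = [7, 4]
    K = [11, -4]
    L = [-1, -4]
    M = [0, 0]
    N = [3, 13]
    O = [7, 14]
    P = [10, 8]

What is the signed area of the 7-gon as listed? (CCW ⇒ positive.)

J→K: (7)(-4) − (11)(4) = -72
K→L: (11)(-4) − (-1)(-4) = -48
L→M: (-1)(0) − (0)(-4) = 0
M→N: (0)(13) − (3)(0) = 0
N→O: (3)(14) − (7)(13) = -49
O→P: (7)(8) − (10)(14) = -84
P→J: (10)(4) − (7)(8) = -16
Σ = -269
Signed area = Σ/2 = -134.5 (negative ⇒ clockwise traversal).

-134.5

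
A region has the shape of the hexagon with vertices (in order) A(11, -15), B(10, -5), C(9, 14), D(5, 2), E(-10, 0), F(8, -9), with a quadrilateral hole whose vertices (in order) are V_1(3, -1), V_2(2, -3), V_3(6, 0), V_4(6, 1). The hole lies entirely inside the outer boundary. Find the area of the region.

154.5

Outer boundary:
Cross-terms: 95, 185, -52, 20, 90, -21  ⇒  Σ = 317
Area = |Σ|/2 = 158.5.
Hole:
Apply the shoelace (surveyor's) formula: 2A = Σ (x_i·y_{i+1} − x_{i+1}·y_i), indices taken mod 4.
Cross-terms: -7, 18, 6, -9  ⇒  Σ = 8
Area = |Σ|/2 = 4.
Net area = 158.5 − 4 = 154.5.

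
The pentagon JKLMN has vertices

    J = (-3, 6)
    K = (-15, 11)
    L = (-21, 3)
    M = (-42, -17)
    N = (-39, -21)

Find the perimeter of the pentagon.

|JK| = √((-12)² + (5)²) = √169 = 13
|KL| = √((-6)² + (-8)²) = √100 = 10
|LM| = √((-21)² + (-20)²) = √841 = 29
|MN| = √((3)² + (-4)²) = √25 = 5
|NJ| = √((36)² + (27)²) = √2025 = 45
Perimeter = 13 + 10 + 29 + 5 + 45 = 102.

102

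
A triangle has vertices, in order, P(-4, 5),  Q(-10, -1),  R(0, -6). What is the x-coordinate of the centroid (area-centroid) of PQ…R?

Apply the surveyor's formula. First the cross-terms c_i = x_i·y_{i+1} − x_{i+1}·y_i:
  54, 60, -24  ⇒  2A = 90, A = 45.
Then Σ (x_i + x_{i+1})·c_i = -1260, so x̄ = -1260 / (6·45) = -14/3.

-14/3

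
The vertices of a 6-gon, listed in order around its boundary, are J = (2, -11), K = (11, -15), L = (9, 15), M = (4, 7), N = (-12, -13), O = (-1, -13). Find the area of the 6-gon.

303

Apply the surveyor's formula: 2A = Σ (x_i·y_{i+1} − x_{i+1}·y_i), indices taken mod 6.
Σ = (91) + (300) + (3) + (32) + (143) + (37) = 606
Area = |Σ|/2 = 303.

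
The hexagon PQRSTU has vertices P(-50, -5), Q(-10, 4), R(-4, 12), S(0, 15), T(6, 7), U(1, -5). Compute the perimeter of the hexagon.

|PQ| = √((40)² + (9)²) = √1681 = 41
|QR| = √((6)² + (8)²) = √100 = 10
|RS| = √((4)² + (3)²) = √25 = 5
|ST| = √((6)² + (-8)²) = √100 = 10
|TU| = √((-5)² + (-12)²) = √169 = 13
|UP| = √((-51)² + (0)²) = √2601 = 51
Perimeter = 41 + 10 + 5 + 10 + 13 + 51 = 130.

130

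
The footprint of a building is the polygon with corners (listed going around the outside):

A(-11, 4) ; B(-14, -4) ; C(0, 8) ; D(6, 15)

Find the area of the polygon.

64.5

Apply Gauss's area formula: 2A = Σ (x_i·y_{i+1} − x_{i+1}·y_i), indices taken mod 4.
Σ = (100) + (-112) + (-48) + (189) = 129
Area = |Σ|/2 = 64.5.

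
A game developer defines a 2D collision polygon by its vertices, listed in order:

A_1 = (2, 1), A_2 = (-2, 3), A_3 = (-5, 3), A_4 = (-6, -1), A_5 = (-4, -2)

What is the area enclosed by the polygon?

24

Apply Gauss's area formula: 2A = Σ (x_i·y_{i+1} − x_{i+1}·y_i), indices taken mod 5.
A_1→A_2: (2)(3) − (-2)(1) = 8
A_2→A_3: (-2)(3) − (-5)(3) = 9
A_3→A_4: (-5)(-1) − (-6)(3) = 23
A_4→A_5: (-6)(-2) − (-4)(-1) = 8
A_5→A_1: (-4)(1) − (2)(-2) = 0
Σ = 48
Area = |Σ|/2 = 24.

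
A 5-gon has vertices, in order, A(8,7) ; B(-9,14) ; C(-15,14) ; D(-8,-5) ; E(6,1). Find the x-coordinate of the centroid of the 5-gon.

Apply the surveyor's formula. First the cross-terms c_i = x_i·y_{i+1} − x_{i+1}·y_i:
  175, 84, 187, 22, 34  ⇒  2A = 502, A = 251.
Then Σ (x_i + x_{i+1})·c_i = -6060, so x̄ = -6060 / (6·251) = -1010/251.

-1010/251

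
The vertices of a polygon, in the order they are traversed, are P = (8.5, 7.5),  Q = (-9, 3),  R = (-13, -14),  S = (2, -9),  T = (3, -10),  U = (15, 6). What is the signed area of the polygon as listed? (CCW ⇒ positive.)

Apply Gauss's area formula: 2A = Σ (x_i·y_{i+1} − x_{i+1}·y_i), indices taken mod 6.
Σ = (93) + (165) + (145) + (7) + (168) + (61.5) = 639.5
Signed area = Σ/2 = 319.75 (positive ⇒ counter-clockwise traversal).

319.75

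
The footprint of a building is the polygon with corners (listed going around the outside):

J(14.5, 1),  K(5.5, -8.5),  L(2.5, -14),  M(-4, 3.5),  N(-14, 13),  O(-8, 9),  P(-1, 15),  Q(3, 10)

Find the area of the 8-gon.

282.375

Σ = (-128.75) + (-55.75) + (-47.25) + (-3) + (-22) + (-111) + (-55) + (-142) = -564.75
Area = |Σ|/2 = 282.375.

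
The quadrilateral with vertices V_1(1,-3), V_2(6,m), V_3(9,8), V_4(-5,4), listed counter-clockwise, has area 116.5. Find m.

-10

Write out the shoelace sum; only the two edges meeting at V_2 involve m:
2·Area = [(1·m − 6·(-3)) + (6·8 − 9·m)] + 87
       = -8·m + 153 = 233
⇒ m = -10.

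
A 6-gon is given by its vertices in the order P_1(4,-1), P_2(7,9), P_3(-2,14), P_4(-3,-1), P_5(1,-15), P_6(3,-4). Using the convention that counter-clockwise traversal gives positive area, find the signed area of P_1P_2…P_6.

P_1→P_2: (4)(9) − (7)(-1) = 43
P_2→P_3: (7)(14) − (-2)(9) = 116
P_3→P_4: (-2)(-1) − (-3)(14) = 44
P_4→P_5: (-3)(-15) − (1)(-1) = 46
P_5→P_6: (1)(-4) − (3)(-15) = 41
P_6→P_1: (3)(-1) − (4)(-4) = 13
Σ = 303
Signed area = Σ/2 = 151.5 (positive ⇒ counter-clockwise traversal).

151.5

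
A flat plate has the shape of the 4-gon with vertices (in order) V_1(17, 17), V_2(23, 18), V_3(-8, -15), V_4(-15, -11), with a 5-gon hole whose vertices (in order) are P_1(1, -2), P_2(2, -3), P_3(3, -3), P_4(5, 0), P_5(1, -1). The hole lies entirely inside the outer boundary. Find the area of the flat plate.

Outer boundary:
Apply the surveyor's formula: 2A = Σ (x_i·y_{i+1} − x_{i+1}·y_i), indices taken mod 4.
Cross-terms: -85, -201, -137, -68  ⇒  Σ = -491
Area = |Σ|/2 = 245.5.
Hole:
P_1→P_2: (1)(-3) − (2)(-2) = 1
P_2→P_3: (2)(-3) − (3)(-3) = 3
P_3→P_4: (3)(0) − (5)(-3) = 15
P_4→P_5: (5)(-1) − (1)(0) = -5
P_5→P_1: (1)(-2) − (1)(-1) = -1
Σ = 13
Area = |Σ|/2 = 6.5.
Net area = 245.5 − 6.5 = 239.

239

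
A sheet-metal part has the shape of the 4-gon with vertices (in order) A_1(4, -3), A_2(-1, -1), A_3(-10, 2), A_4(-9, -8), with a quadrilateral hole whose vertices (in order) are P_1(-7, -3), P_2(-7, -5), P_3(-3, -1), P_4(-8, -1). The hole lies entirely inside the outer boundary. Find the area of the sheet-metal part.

Outer boundary:
A_1→A_2: (4)(-1) − (-1)(-3) = -7
A_2→A_3: (-1)(2) − (-10)(-1) = -12
A_3→A_4: (-10)(-8) − (-9)(2) = 98
A_4→A_1: (-9)(-3) − (4)(-8) = 59
Σ = 138
Area = |Σ|/2 = 69.
Hole:
Apply the shoelace (surveyor's) formula: 2A = Σ (x_i·y_{i+1} − x_{i+1}·y_i), indices taken mod 4.
Σ = (14) + (-8) + (-5) + (17) = 18
Area = |Σ|/2 = 9.
Net area = 69 − 9 = 60.

60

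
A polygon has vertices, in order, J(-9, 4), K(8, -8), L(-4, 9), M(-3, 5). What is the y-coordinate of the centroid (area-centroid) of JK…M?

55/72

Apply the surveyor's formula. First the cross-terms c_i = x_i·y_{i+1} − x_{i+1}·y_i:
  40, 40, 7, 33  ⇒  2A = 120, A = 60.
Then Σ (y_i + y_{i+1})·c_i = 275, so ȳ = 275 / (6·60) = 55/72.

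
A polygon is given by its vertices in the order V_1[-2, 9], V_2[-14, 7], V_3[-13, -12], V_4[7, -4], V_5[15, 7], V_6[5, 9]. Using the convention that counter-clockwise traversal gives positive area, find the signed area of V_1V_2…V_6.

389.5

Apply the surveyor's formula: 2A = Σ (x_i·y_{i+1} − x_{i+1}·y_i), indices taken mod 6.
V_1→V_2: (-2)(7) − (-14)(9) = 112
V_2→V_3: (-14)(-12) − (-13)(7) = 259
V_3→V_4: (-13)(-4) − (7)(-12) = 136
V_4→V_5: (7)(7) − (15)(-4) = 109
V_5→V_6: (15)(9) − (5)(7) = 100
V_6→V_1: (5)(9) − (-2)(9) = 63
Σ = 779
Signed area = Σ/2 = 389.5 (positive ⇒ counter-clockwise traversal).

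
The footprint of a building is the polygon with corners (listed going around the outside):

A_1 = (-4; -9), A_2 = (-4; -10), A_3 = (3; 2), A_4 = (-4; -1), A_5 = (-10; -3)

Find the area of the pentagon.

55.5

Σ = (4) + (22) + (5) + (2) + (78) = 111
Area = |Σ|/2 = 55.5.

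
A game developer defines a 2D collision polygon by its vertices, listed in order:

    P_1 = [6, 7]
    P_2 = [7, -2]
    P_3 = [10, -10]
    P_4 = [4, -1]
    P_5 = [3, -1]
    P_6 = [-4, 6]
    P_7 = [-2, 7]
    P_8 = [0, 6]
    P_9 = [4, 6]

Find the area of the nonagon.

64

Apply Gauss's area formula: 2A = Σ (x_i·y_{i+1} − x_{i+1}·y_i), indices taken mod 9.
P_1→P_2: (6)(-2) − (7)(7) = -61
P_2→P_3: (7)(-10) − (10)(-2) = -50
P_3→P_4: (10)(-1) − (4)(-10) = 30
P_4→P_5: (4)(-1) − (3)(-1) = -1
P_5→P_6: (3)(6) − (-4)(-1) = 14
P_6→P_7: (-4)(7) − (-2)(6) = -16
P_7→P_8: (-2)(6) − (0)(7) = -12
P_8→P_9: (0)(6) − (4)(6) = -24
P_9→P_1: (4)(7) − (6)(6) = -8
Σ = -128
Area = |Σ|/2 = 64.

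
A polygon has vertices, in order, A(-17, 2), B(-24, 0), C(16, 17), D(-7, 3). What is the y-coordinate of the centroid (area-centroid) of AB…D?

85/12

Apply the surveyor's formula. First the cross-terms c_i = x_i·y_{i+1} − x_{i+1}·y_i:
  48, -408, 167, 37  ⇒  2A = -156, A = -78.
Then Σ (y_i + y_{i+1})·c_i = -3315, so ȳ = -3315 / (6·(-78)) = 85/12.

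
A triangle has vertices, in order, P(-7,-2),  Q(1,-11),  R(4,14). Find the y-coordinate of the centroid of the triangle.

1/3

Apply Gauss's area formula. First the cross-terms c_i = x_i·y_{i+1} − x_{i+1}·y_i:
  79, 58, 90  ⇒  2A = 227, A = 113.5.
Then Σ (y_i + y_{i+1})·c_i = 227, so ȳ = 227 / (6·113.5) = 1/3.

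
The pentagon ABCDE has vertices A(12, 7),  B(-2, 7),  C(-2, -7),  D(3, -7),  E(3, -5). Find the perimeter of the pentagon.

|AB| = √((-14)² + (0)²) = √196 = 14
|BC| = √((0)² + (-14)²) = √196 = 14
|CD| = √((5)² + (0)²) = √25 = 5
|DE| = √((0)² + (2)²) = √4 = 2
|EA| = √((9)² + (12)²) = √225 = 15
Perimeter = 14 + 14 + 5 + 2 + 15 = 50.

50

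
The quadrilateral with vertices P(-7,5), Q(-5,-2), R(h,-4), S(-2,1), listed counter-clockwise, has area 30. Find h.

4

The doubled signed area Σ (x_i y_{i+1} − x_{i+1} y_i) is linear in h.
With h=0 it equals 48; the coefficient of h is 3 (from the two edges through R).
So 3·h + 48 = 2·30 = 60 ⇒ h = 4.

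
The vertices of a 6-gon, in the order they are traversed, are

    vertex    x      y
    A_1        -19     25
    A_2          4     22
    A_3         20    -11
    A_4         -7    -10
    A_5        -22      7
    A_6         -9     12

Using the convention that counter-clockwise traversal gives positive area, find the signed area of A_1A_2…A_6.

-873

Apply the shoelace (surveyor's) formula: 2A = Σ (x_i·y_{i+1} − x_{i+1}·y_i), indices taken mod 6.
A_1→A_2: (-19)(22) − (4)(25) = -518
A_2→A_3: (4)(-11) − (20)(22) = -484
A_3→A_4: (20)(-10) − (-7)(-11) = -277
A_4→A_5: (-7)(7) − (-22)(-10) = -269
A_5→A_6: (-22)(12) − (-9)(7) = -201
A_6→A_1: (-9)(25) − (-19)(12) = 3
Σ = -1746
Signed area = Σ/2 = -873 (negative ⇒ clockwise traversal).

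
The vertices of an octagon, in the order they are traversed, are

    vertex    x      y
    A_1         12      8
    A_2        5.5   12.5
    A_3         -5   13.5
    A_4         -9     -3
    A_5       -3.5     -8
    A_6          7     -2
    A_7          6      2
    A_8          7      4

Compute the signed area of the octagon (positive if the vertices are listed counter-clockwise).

273.875

Apply the surveyor's formula: 2A = Σ (x_i·y_{i+1} − x_{i+1}·y_i), indices taken mod 8.
Σ = (106) + (136.75) + (136.5) + (61.5) + (63) + (26) + (10) + (8) = 547.75
Signed area = Σ/2 = 273.875 (positive ⇒ counter-clockwise traversal).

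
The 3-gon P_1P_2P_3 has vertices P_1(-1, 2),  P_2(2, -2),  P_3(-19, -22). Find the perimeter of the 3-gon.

64

|P_1P_2| = √((3)² + (-4)²) = √25 = 5
|P_2P_3| = √((-21)² + (-20)²) = √841 = 29
|P_3P_1| = √((18)² + (24)²) = √900 = 30
Perimeter = 5 + 29 + 30 = 64.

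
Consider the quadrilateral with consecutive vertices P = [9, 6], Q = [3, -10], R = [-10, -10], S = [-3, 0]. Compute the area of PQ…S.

Σ = (-108) + (-130) + (-30) + (-18) = -286
Area = |Σ|/2 = 143.

143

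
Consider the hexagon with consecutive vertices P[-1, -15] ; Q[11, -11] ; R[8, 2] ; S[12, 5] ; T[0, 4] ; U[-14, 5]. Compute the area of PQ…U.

Apply the shoelace (surveyor's) formula: 2A = Σ (x_i·y_{i+1} − x_{i+1}·y_i), indices taken mod 6.
Cross-terms: 176, 110, 16, 48, 56, 215  ⇒  Σ = 621
Area = |Σ|/2 = 310.5.

310.5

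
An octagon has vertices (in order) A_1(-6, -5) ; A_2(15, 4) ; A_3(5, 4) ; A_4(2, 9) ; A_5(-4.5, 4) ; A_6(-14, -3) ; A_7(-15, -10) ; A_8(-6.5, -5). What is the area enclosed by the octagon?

Apply the surveyor's formula: 2A = Σ (x_i·y_{i+1} − x_{i+1}·y_i), indices taken mod 8.
Σ = (51) + (40) + (37) + (48.5) + (69.5) + (95) + (10) + (2.5) = 353.5
Area = |Σ|/2 = 176.75.

176.75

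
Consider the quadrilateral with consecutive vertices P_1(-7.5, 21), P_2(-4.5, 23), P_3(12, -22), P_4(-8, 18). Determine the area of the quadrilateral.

124

Apply the surveyor's formula: 2A = Σ (x_i·y_{i+1} − x_{i+1}·y_i), indices taken mod 4.
Σ = (-78) + (-177) + (40) + (-33) = -248
Area = |Σ|/2 = 124.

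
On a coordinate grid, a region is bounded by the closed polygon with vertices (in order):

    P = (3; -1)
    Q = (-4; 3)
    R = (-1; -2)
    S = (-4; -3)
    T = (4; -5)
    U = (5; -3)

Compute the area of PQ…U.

30

Apply the surveyor's formula: 2A = Σ (x_i·y_{i+1} − x_{i+1}·y_i), indices taken mod 6.
P→Q: (3)(3) − (-4)(-1) = 5
Q→R: (-4)(-2) − (-1)(3) = 11
R→S: (-1)(-3) − (-4)(-2) = -5
S→T: (-4)(-5) − (4)(-3) = 32
T→U: (4)(-3) − (5)(-5) = 13
U→P: (5)(-1) − (3)(-3) = 4
Σ = 60
Area = |Σ|/2 = 30.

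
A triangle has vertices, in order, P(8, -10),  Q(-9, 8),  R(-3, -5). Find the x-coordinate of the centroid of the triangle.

-4/3

Apply the surveyor's formula. First the cross-terms c_i = x_i·y_{i+1} − x_{i+1}·y_i:
  -26, 69, 70  ⇒  2A = 113, A = 56.5.
Then Σ (x_i + x_{i+1})·c_i = -452, so x̄ = -452 / (6·56.5) = -4/3.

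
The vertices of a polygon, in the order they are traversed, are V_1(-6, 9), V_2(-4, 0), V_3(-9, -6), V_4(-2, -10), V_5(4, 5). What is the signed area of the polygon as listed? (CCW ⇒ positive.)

V_1→V_2: (-6)(0) − (-4)(9) = 36
V_2→V_3: (-4)(-6) − (-9)(0) = 24
V_3→V_4: (-9)(-10) − (-2)(-6) = 78
V_4→V_5: (-2)(5) − (4)(-10) = 30
V_5→V_1: (4)(9) − (-6)(5) = 66
Σ = 234
Signed area = Σ/2 = 117 (positive ⇒ counter-clockwise traversal).

117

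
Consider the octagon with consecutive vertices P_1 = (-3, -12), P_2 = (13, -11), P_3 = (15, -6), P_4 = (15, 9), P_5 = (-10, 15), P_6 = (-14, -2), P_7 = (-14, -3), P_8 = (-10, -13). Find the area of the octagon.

646.5

Σ = (189) + (87) + (225) + (315) + (230) + (14) + (152) + (81) = 1293
Area = |Σ|/2 = 646.5.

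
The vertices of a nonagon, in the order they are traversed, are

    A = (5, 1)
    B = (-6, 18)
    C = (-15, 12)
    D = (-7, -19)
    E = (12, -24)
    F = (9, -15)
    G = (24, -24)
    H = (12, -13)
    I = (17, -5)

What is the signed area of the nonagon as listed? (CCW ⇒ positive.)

Apply the surveyor's formula: 2A = Σ (x_i·y_{i+1} − x_{i+1}·y_i), indices taken mod 9.
Σ = (96) + (198) + (369) + (396) + (36) + (144) + (-24) + (161) + (42) = 1418
Signed area = Σ/2 = 709 (positive ⇒ counter-clockwise traversal).

709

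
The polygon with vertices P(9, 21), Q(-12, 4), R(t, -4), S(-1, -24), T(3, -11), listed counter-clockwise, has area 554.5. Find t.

Write out the shoelace sum; only the two edges meeting at R involve t:
2·Area = [((-12)·(-4) − t·4) + (t·(-24) − (-1)·(-4))] + 533
       = -28·t + 577 = 1109
⇒ t = -19.

-19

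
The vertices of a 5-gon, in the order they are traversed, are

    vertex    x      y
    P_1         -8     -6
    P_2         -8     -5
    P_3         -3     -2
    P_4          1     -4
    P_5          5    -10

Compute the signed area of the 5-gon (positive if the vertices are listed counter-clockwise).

-46.5

Apply Gauss's area formula: 2A = Σ (x_i·y_{i+1} − x_{i+1}·y_i), indices taken mod 5.
Σ = (-8) + (1) + (14) + (10) + (-110) = -93
Signed area = Σ/2 = -46.5 (negative ⇒ clockwise traversal).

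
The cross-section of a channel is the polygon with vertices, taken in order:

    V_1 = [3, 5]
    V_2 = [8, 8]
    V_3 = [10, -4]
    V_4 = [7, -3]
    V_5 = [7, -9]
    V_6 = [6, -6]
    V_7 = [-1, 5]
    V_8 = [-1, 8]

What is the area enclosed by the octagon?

84

Σ = (-16) + (-112) + (-2) + (-42) + (12) + (24) + (-3) + (-29) = -168
Area = |Σ|/2 = 84.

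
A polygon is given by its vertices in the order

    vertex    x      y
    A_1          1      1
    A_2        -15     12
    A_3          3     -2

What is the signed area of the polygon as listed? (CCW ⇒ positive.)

13

A_1→A_2: (1)(12) − (-15)(1) = 27
A_2→A_3: (-15)(-2) − (3)(12) = -6
A_3→A_1: (3)(1) − (1)(-2) = 5
Σ = 26
Signed area = Σ/2 = 13 (positive ⇒ counter-clockwise traversal).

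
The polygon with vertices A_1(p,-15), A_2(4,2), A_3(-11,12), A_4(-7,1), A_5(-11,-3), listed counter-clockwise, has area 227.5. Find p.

Write out the shoelace sum; only the two edges meeting at A_1 involve p:
2·Area = [((-11)·(-15) − p·(-3)) + (p·2 − 4·(-15))] + 175
       = 5·p + 400 = 455
⇒ p = 11.

11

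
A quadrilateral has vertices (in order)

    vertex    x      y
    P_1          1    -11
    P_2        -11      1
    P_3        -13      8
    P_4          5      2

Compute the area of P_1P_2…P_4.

Apply the shoelace (surveyor's) formula: 2A = Σ (x_i·y_{i+1} − x_{i+1}·y_i), indices taken mod 4.
Σ = (-120) + (-75) + (-66) + (-57) = -318
Area = |Σ|/2 = 159.

159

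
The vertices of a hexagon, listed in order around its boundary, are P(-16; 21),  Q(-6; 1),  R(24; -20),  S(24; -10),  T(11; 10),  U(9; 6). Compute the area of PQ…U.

Apply the shoelace (surveyor's) formula: 2A = Σ (x_i·y_{i+1} − x_{i+1}·y_i), indices taken mod 6.
Cross-terms: 110, 96, 240, 350, -24, 285  ⇒  Σ = 1057
Area = |Σ|/2 = 528.5.

528.5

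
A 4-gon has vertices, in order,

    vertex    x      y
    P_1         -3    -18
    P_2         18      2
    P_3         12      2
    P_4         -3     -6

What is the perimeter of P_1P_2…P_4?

64

|P_1P_2| = √((21)² + (20)²) = √841 = 29
|P_2P_3| = √((-6)² + (0)²) = √36 = 6
|P_3P_4| = √((-15)² + (-8)²) = √289 = 17
|P_4P_1| = √((0)² + (-12)²) = √144 = 12
Perimeter = 29 + 6 + 17 + 12 = 64.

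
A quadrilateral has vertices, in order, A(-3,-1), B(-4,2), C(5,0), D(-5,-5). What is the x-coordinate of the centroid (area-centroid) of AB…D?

Apply the shoelace (surveyor's) formula. First the cross-terms c_i = x_i·y_{i+1} − x_{i+1}·y_i:
  -10, -10, -25, -10  ⇒  2A = -55, A = -27.5.
Then Σ (x_i + x_{i+1})·c_i = 140, so x̄ = 140 / (6·(-27.5)) = -28/33.

-28/33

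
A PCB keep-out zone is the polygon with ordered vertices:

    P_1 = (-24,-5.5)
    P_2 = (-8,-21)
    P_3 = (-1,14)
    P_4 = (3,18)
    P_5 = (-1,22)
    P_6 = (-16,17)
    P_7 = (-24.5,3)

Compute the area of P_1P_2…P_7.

630.625

P_1→P_2: (-24)(-21) − (-8)(-5.5) = 460
P_2→P_3: (-8)(14) − (-1)(-21) = -133
P_3→P_4: (-1)(18) − (3)(14) = -60
P_4→P_5: (3)(22) − (-1)(18) = 84
P_5→P_6: (-1)(17) − (-16)(22) = 335
P_6→P_7: (-16)(3) − (-24.5)(17) = 368.5
P_7→P_1: (-24.5)(-5.5) − (-24)(3) = 206.75
Σ = 1261.25
Area = |Σ|/2 = 630.625.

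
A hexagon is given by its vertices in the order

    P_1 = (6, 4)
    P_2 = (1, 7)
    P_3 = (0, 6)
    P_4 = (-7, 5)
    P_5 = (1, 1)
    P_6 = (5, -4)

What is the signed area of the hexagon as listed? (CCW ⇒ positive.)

54.5

Apply the shoelace formula: 2A = Σ (x_i·y_{i+1} − x_{i+1}·y_i), indices taken mod 6.
Σ = (38) + (6) + (42) + (-12) + (-9) + (44) = 109
Signed area = Σ/2 = 54.5 (positive ⇒ counter-clockwise traversal).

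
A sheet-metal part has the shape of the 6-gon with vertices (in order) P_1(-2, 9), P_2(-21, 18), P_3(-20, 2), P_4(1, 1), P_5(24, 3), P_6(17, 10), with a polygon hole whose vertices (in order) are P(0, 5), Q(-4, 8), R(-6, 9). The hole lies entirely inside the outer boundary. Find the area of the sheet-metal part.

394

Outer boundary:
Σ = (153) + (318) + (-22) + (-21) + (189) + (173) = 790
Area = |Σ|/2 = 395.
Hole:
P→Q: (0)(8) − (-4)(5) = 20
Q→R: (-4)(9) − (-6)(8) = 12
R→P: (-6)(5) − (0)(9) = -30
Σ = 2
Area = |Σ|/2 = 1.
Net area = 395 − 1 = 394.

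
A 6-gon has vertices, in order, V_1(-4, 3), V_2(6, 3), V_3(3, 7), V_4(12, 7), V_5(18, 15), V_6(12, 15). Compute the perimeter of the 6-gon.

60

|V_1V_2| = √((10)² + (0)²) = √100 = 10
|V_2V_3| = √((-3)² + (4)²) = √25 = 5
|V_3V_4| = √((9)² + (0)²) = √81 = 9
|V_4V_5| = √((6)² + (8)²) = √100 = 10
|V_5V_6| = √((-6)² + (0)²) = √36 = 6
|V_6V_1| = √((-16)² + (-12)²) = √400 = 20
Perimeter = 10 + 5 + 9 + 10 + 6 + 20 = 60.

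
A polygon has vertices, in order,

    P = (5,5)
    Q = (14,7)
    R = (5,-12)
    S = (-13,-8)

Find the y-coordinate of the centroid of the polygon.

-10/3

Apply the surveyor's formula. First the cross-terms c_i = x_i·y_{i+1} − x_{i+1}·y_i:
  -35, -203, -196, -25  ⇒  2A = -459, A = -229.5.
Then Σ (y_i + y_{i+1})·c_i = 4590, so ȳ = 4590 / (6·(-229.5)) = -10/3.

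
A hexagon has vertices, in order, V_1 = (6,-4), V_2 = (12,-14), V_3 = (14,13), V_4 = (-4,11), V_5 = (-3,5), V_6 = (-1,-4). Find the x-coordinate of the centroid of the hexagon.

Apply Gauss's area formula. First the cross-terms c_i = x_i·y_{i+1} − x_{i+1}·y_i:
  -36, 352, 206, 13, 17, 28  ⇒  2A = 580, A = 290.
Then Σ (x_i + x_{i+1})·c_i = 10545, so x̄ = 10545 / (6·290) = 703/116.

703/116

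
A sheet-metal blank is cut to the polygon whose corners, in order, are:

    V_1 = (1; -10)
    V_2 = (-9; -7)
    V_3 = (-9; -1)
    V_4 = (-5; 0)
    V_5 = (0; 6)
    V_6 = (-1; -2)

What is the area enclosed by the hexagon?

Σ = (-97) + (-54) + (-5) + (-30) + (6) + (12) = -168
Area = |Σ|/2 = 84.

84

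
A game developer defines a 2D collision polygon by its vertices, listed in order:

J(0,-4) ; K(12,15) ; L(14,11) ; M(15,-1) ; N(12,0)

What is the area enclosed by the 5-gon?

122.5

Σ = (48) + (-78) + (-179) + (12) + (-48) = -245
Area = |Σ|/2 = 122.5.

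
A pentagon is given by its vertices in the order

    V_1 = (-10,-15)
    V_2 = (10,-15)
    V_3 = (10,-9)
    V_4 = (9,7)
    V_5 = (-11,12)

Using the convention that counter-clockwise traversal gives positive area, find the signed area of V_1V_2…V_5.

Σ = (300) + (60) + (151) + (185) + (285) = 981
Signed area = Σ/2 = 490.5 (positive ⇒ counter-clockwise traversal).

490.5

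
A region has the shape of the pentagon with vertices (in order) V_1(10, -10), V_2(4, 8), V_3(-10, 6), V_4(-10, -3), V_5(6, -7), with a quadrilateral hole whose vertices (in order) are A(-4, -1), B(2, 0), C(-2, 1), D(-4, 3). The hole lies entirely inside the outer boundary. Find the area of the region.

Outer boundary:
Apply the surveyor's formula: 2A = Σ (x_i·y_{i+1} − x_{i+1}·y_i), indices taken mod 5.
V_1→V_2: (10)(8) − (4)(-10) = 120
V_2→V_3: (4)(6) − (-10)(8) = 104
V_3→V_4: (-10)(-3) − (-10)(6) = 90
V_4→V_5: (-10)(-7) − (6)(-3) = 88
V_5→V_1: (6)(-10) − (10)(-7) = 10
Σ = 412
Area = |Σ|/2 = 206.
Hole:
A→B: (-4)(0) − (2)(-1) = 2
B→C: (2)(1) − (-2)(0) = 2
C→D: (-2)(3) − (-4)(1) = -2
D→A: (-4)(-1) − (-4)(3) = 16
Σ = 18
Area = |Σ|/2 = 9.
Net area = 206 − 9 = 197.

197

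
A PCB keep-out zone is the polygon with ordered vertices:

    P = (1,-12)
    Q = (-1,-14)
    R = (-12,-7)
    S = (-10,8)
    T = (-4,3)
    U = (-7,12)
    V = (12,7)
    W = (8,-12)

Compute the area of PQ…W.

Apply Gauss's area formula: 2A = Σ (x_i·y_{i+1} − x_{i+1}·y_i), indices taken mod 8.
Cross-terms: -26, -161, -166, 2, -27, -193, -200, -84  ⇒  Σ = -855
Area = |Σ|/2 = 427.5.

427.5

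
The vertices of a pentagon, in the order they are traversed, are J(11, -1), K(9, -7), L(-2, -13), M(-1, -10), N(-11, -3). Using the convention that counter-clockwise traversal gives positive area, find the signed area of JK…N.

Apply the shoelace (surveyor's) formula: 2A = Σ (x_i·y_{i+1} − x_{i+1}·y_i), indices taken mod 5.
Cross-terms: -68, -131, 7, -107, 44  ⇒  Σ = -255
Signed area = Σ/2 = -127.5 (negative ⇒ clockwise traversal).

-127.5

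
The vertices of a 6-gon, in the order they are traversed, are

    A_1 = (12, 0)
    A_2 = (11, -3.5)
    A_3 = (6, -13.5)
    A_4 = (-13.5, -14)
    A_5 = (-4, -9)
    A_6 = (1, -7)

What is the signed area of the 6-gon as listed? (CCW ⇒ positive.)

Apply the shoelace formula: 2A = Σ (x_i·y_{i+1} − x_{i+1}·y_i), indices taken mod 6.
Σ = (-42) + (-127.5) + (-266.25) + (65.5) + (37) + (84) = -249.25
Signed area = Σ/2 = -124.625 (negative ⇒ clockwise traversal).

-124.625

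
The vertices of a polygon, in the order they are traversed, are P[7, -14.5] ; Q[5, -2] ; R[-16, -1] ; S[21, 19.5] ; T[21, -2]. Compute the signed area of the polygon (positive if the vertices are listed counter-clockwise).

-505.75

Apply the shoelace formula: 2A = Σ (x_i·y_{i+1} − x_{i+1}·y_i), indices taken mod 5.
Cross-terms: 58.5, -37, -291, -451.5, -290.5  ⇒  Σ = -1011.5
Signed area = Σ/2 = -505.75 (negative ⇒ clockwise traversal).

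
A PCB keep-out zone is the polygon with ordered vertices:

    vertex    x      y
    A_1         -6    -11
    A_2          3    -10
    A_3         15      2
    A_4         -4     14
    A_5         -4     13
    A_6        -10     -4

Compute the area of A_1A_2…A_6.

351.5

Cross-terms: 93, 156, 218, 4, 146, 86  ⇒  Σ = 703
Area = |Σ|/2 = 351.5.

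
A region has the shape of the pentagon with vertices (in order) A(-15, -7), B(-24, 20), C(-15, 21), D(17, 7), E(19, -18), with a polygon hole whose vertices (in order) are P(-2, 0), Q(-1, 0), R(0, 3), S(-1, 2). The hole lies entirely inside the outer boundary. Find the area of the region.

Outer boundary:
Cross-terms: -468, -204, -462, -439, -403  ⇒  Σ = -1976
Area = |Σ|/2 = 988.
Hole:
Σ = (0) + (-3) + (3) + (4) = 4
Area = |Σ|/2 = 2.
Net area = 988 − 2 = 986.

986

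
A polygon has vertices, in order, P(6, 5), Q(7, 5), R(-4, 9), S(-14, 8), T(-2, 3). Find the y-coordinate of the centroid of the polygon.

1100/177

Apply the shoelace (surveyor's) formula. First the cross-terms c_i = x_i·y_{i+1} − x_{i+1}·y_i:
  -5, 83, 94, -26, -28  ⇒  2A = 118, A = 59.
Then Σ (y_i + y_{i+1})·c_i = 2200, so ȳ = 2200 / (6·59) = 1100/177.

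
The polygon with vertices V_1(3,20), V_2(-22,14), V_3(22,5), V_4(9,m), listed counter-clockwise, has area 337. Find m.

Write out the shoelace sum; only the two edges meeting at V_4 involve m:
2·Area = [(22·m − 9·5) + (9·20 − 3·m)] + 64
       = 19·m + 199 = 674
⇒ m = 25.

25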